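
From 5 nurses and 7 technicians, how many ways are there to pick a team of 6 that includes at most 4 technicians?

Split by how many technicians are chosen (0 through 4).
Sum: C(7,0)·C(5,6) + C(7,1)·C(5,5) + C(7,2)·C(5,4) + C(7,3)·C(5,3) + C(7,4)·C(5,2) = 0 + 7 + 105 + 350 + 350 = 812.

812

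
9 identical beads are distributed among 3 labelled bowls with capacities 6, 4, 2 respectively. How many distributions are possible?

By stars and bars, unrestricted non-negative solutions to x_1+…+x_3 = 9 number C(9+2,2) = 55.
Subtract solutions that violate a single cap (substitute x_i' = x_i − (cap_i+1)): x_1 ≥ 7 gives C(4,2) = 6; x_2 ≥ 5 gives C(6,2) = 15; x_3 ≥ 3 gives C(8,2) = 28. Together 49.
Add back pairs where two caps are both exceeded: 0 + 0 + 3 = 3.
By inclusion–exclusion the count is 55 − 49 + 3 = 9.

9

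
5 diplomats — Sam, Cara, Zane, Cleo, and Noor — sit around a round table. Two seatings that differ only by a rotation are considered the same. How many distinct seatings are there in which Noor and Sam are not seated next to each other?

All circular seatings of 5 people number (4)! = 24.
Those with Noor next to Sam: fuse the pair into one unit and seat 4 units around a circle — 2·(3)! = 12.
Subtracting, 24 − 12 = 12.

12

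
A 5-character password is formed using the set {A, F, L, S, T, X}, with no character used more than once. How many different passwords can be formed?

720

This is a permutation of 5 out of 6: P(6,5) = 6!/1!.
6 × 5 × 4 × 3 × 2 = 720.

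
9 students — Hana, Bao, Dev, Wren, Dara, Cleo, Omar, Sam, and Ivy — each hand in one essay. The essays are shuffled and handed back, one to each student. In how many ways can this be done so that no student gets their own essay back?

133496

Let Aᵢ be the assignments in which student i gets their own essay. We want the size of the complement of A₁∪…∪A_9.
By inclusion–exclusion this is Σ_{j=0}^{9} (−1)^j C(9,j)·(9−j)!.
Computing: 362880 − 362880 + 181440 − 60480 + 15120 − 3024 + 504 − 72 + 9 − 1 = 133496.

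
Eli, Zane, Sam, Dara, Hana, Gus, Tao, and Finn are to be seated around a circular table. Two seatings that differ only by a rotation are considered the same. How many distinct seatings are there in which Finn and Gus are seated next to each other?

1440

Glue Finn and Gus into a block (2 internal orders). Seating 7 units around a circle gives (6)! arrangements.
So 2 × (6)! = 2 × 720 = 1440.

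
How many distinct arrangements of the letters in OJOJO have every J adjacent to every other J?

4

Treat the 2 copies of J as a single block. The multiset to arrange is then {JJ, O, O, O}, 4 items in all.
That gives (4)!/(3!) = 4 arrangements.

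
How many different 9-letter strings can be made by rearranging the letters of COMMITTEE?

The 9 letters of COMMITTEE have repeats: E appearing twice, M appearing twice, and T appearing twice.
The number of distinct arrangements is 9!/(2!·2!·2!) = 362880/8 = 45360.

45360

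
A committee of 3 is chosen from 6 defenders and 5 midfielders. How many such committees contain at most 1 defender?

70

Split by how many defenders are chosen (0 through 1).
Sum: C(6,0)·C(5,3) + C(6,1)·C(5,2) = 10 + 60 = 70.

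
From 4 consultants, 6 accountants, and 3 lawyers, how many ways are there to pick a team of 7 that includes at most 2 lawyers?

1506

Split by how many lawyers are chosen (0 through 2).
Sum: C(3,0)·C(10,7) + C(3,1)·C(10,6) + C(3,2)·C(10,5) = 120 + 630 + 756 = 1506.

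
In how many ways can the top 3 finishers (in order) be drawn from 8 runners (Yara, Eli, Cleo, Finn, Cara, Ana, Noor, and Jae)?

This is an ordered selection of 3 from 8: P(8,3).
That gives 8 × 7 × 6 = 336.

336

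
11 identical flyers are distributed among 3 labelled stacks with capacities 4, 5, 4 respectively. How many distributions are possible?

6

Without the upper bounds there are C(13,2) = 78 ways to split 11 among 3 stacks.
Subtract solutions that violate a single cap (substitute x_i' = x_i − (cap_i+1)): x_1 ≥ 5 gives C(8,2) = 28; x_2 ≥ 6 gives C(7,2) = 21; x_3 ≥ 5 gives C(8,2) = 28. Together 77.
Add back pairs where two caps are both exceeded: 1 + 3 + 1 = 5.
By inclusion–exclusion the count is 78 − 77 + 5 = 6.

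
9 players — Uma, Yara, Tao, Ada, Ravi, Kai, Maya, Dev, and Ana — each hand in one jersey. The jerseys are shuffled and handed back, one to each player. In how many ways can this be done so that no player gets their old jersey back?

Let Aᵢ be the assignments in which player i gets their old jersey. We want the size of the complement of A₁∪…∪A_9.
By inclusion–exclusion this is Σ_{j=0}^{9} (−1)^j C(9,j)·(9−j)!.
Computing: 362880 − 362880 + 181440 − 60480 + 15120 − 3024 + 504 − 72 + 9 − 1 = 133496.

133496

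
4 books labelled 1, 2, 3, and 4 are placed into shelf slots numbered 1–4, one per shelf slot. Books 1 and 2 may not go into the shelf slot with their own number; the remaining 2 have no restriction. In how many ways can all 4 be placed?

Let Aᵢ (for i ∈ {1, 2}) be the placements that put book i in its forbidden shelf slot. Any j of these fix j positions, leaving (4−j)! ways to fill the rest, and there are C(2,j) ways to pick which j.
By inclusion–exclusion, the number of valid placements is Σ_{j=0}^{2} (−1)^j C(2,j)·(4−j)!.
Computing: 24 − 12 + 2 = 14.

14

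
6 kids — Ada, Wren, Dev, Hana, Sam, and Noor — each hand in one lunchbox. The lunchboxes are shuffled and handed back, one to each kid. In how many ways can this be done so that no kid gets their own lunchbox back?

Count assignments avoiding every fixed point. For any j of the 6 kids fixed to their own lunchbox, the other 6−j can be arranged in (6−j)! ways.
By inclusion–exclusion this is Σ_{j=0}^{6} (−1)^j C(6,j)·(6−j)!.
Computing: 720 − 720 + 360 − 120 + 30 − 6 + 1 = 265.

265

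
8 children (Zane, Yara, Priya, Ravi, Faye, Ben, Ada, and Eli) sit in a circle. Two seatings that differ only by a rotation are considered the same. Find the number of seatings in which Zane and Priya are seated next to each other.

Treat {Zane, Priya} as one unit (2 internal orders) and seat the resulting 7 units around the table: (6)! circular arrangements.
So 2 × (6)! = 2 × 720 = 1440.

1440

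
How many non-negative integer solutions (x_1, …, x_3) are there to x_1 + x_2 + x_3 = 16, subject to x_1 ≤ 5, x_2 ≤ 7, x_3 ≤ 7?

10

Without the upper bounds there are C(18,2) = 153 ways to split 16 among 3 variables.
Subtract solutions that violate a single cap (substitute x_i' = x_i − (cap_i+1)): x_1 ≥ 6 gives C(12,2) = 66; x_2 ≥ 8 gives C(10,2) = 45; x_3 ≥ 8 gives C(10,2) = 45. Together 156.
Add back pairs where two caps are both exceeded: 6 + 6 + 1 = 13.
By inclusion–exclusion the count is 153 − 156 + 13 = 10.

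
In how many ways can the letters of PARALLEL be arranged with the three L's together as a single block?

360

Treat the 3 copies of L as a single block. The multiset to arrange is then {LLL, A, A, E, P, R}, 6 items in all.
That gives (6)!/(2!) = 360 arrangements.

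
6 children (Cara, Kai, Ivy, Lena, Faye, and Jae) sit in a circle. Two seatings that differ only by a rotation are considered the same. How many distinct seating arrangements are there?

Around a circle, 6 distinct people have 6!/6 = (5)! = 120 rotationally distinct seatings.

120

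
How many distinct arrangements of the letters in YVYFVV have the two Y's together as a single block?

20

Treat the 2 copies of Y as a single block. The multiset to arrange is then {YY, F, V, V, V}, 5 items in all.
That gives (5)!/(3!) = 20 arrangements.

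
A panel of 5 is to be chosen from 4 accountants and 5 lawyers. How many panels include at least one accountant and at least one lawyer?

Unrestricted: C(9,5) = 126 ways to pick any 5 of the 9.
Subtract selections that omit an entire group: no accountants → C(5,5) = 1; no lawyers → C(4,5) = 0.
Both groups omitted at once is impossible, so 126 − 1 = 125.

125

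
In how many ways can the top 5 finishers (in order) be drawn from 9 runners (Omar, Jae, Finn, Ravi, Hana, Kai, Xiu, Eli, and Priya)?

15120

This is an ordered selection of 5 from 9: P(9,5).
That gives 9 × 8 × 7 × 6 × 5 = 15120.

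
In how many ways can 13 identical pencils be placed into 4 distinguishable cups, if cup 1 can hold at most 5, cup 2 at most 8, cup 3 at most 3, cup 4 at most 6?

133

By stars and bars, unrestricted non-negative solutions to x_1+…+x_4 = 13 number C(13+3,3) = 560.
Subtract solutions that violate a single cap (substitute x_i' = x_i − (cap_i+1)): x_1 ≥ 6 gives C(10,3) = 120; x_2 ≥ 9 gives C(7,3) = 35; x_3 ≥ 4 gives C(12,3) = 220; x_4 ≥ 7 gives C(9,3) = 84. Together 459.
Add back pairs where two caps are both exceeded: 0 + 20 + 1 + 1 + 0 + 10 = 32.
By inclusion–exclusion the count is 560 − 459 + 32 = 133.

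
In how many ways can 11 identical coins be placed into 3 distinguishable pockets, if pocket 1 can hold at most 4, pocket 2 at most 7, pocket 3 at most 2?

6

By stars and bars, unrestricted non-negative solutions to x_1+…+x_3 = 11 number C(11+2,2) = 78.
Subtract solutions that violate a single cap (substitute x_i' = x_i − (cap_i+1)): x_1 ≥ 5 gives C(8,2) = 28; x_2 ≥ 8 gives C(5,2) = 10; x_3 ≥ 3 gives C(10,2) = 45. Together 83.
Add back pairs where two caps are both exceeded: 0 + 10 + 1 = 11.
By inclusion–exclusion the count is 78 − 83 + 11 = 6.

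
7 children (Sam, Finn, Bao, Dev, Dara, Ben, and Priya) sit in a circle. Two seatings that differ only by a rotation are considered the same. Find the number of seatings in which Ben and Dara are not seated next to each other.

Without the restriction there are (6)! = 720 seatings.
Those with Ben next to Dara: fuse the pair into one unit and seat 6 units around a circle — 2·(5)! = 240.
Subtracting, 720 − 240 = 480.

480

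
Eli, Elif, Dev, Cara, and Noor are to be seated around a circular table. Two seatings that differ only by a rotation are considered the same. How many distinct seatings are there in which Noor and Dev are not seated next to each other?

12

Without the restriction there are (4)! = 24 seatings.
Seatings with Noor beside Dev: treat them as a block with 2 internal orders, giving 2 × (3)! = 12.
Subtracting, 24 − 12 = 12.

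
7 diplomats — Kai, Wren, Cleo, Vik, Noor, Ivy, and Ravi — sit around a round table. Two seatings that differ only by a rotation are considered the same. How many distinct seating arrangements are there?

Seat Kai anywhere (absorbing the rotational symmetry), then permute the other 6: (6)! = 720.

720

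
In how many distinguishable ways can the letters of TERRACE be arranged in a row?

TERRACE has 7 letters with E appearing twice and R appearing twice.
Dividing 7! = 5040 by 2!·2! = 4 for the repeated letters gives 1260.

1260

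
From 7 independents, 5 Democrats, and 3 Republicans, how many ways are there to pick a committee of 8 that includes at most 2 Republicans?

Split by how many Republicans are chosen (0 through 2).
Sum: C(3,0)·C(12,8) + C(3,1)·C(12,7) + C(3,2)·C(12,6) = 495 + 2376 + 2772 = 5643.

5643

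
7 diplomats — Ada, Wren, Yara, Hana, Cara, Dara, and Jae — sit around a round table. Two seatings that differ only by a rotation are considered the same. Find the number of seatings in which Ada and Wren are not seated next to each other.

480

All circular seatings of 7 people number (6)! = 720.
Seatings with Ada beside Wren: treat them as a block with 2 internal orders, giving 2 × (5)! = 240.
Subtracting, 720 − 240 = 480.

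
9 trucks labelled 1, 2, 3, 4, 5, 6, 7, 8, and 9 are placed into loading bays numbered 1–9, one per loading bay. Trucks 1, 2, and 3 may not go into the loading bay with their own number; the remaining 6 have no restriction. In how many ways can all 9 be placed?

256320

Let Aᵢ (for i ∈ {1, 2, 3}) be the placements that put truck i in its forbidden loading bay. Any j of these fix j positions, leaving (9−j)! ways to fill the rest, and there are C(3,j) ways to pick which j.
By inclusion–exclusion, the number of valid placements is Σ_{j=0}^{3} (−1)^j C(3,j)·(9−j)!.
Computing: 362880 − 120960 + 15120 − 720 = 256320.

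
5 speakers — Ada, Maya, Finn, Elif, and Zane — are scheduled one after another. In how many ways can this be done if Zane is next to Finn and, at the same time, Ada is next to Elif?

24

Treat {Zane,Finn} as one block (2 orders) and {Ada,Elif} as another (2 orders).
That leaves 3 units to arrange: 2 × 2 × 3! = 4 × 6 = 24.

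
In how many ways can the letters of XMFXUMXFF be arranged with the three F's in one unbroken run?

Treat the 3 copies of F as a single block. The multiset to arrange is then {FFF, M, M, U, X, X, X}, 7 items in all.
That gives (7)!/(3!·2!) = 420 arrangements.

420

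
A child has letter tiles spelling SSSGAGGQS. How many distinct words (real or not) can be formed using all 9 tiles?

Letter multiplicities in SSSGAGGQS: A×1, G×3, Q×1, S×4.
The number of distinct arrangements is 9!/(4!·3!) = 362880/144 = 2520.

2520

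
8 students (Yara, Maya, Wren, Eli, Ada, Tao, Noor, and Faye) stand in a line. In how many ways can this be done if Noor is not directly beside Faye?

There are 8! = 40320 arrangements in all. If Noor and Faye are adjacent, merging them into one block gives 2·(7)! = 10080 arrangements.
So 40320 − 10080 = 30240 arrangements keep them apart.

30240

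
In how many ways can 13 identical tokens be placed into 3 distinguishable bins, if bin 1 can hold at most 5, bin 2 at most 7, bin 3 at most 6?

21

By stars and bars, unrestricted non-negative solutions to x_1+…+x_3 = 13 number C(13+2,2) = 105.
Subtract solutions that violate a single cap (substitute x_i' = x_i − (cap_i+1)): x_1 ≥ 6 gives C(9,2) = 36; x_2 ≥ 8 gives C(7,2) = 21; x_3 ≥ 7 gives C(8,2) = 28. Together 85.
Add back pairs where two caps are both exceeded: 0 + 1 + 0 = 1.
By inclusion–exclusion the count is 105 − 85 + 1 = 21.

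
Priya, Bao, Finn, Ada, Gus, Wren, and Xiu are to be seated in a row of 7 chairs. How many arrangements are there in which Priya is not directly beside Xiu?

3600

There are 7! = 5040 arrangements in all. If Priya and Xiu are adjacent, merging them into one block gives 2·(6)! = 1440 arrangements.
So 5040 − 1440 = 3600 arrangements keep them apart.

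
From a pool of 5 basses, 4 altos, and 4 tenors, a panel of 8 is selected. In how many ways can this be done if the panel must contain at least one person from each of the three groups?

With no constraint there are C(13,8) = 1287 possible selections.
Selections missing a whole group: no basses → C(8,8) = 1; no altos → C(9,8) = 9; no tenors → C(9,8) = 9.
Add back selections omitting two groups (i.e. drawn from a single group): C(5,8) + C(4,8) + C(4,8) = 0.
By inclusion–exclusion: 1287 − 19 + 0 = 1268.

1268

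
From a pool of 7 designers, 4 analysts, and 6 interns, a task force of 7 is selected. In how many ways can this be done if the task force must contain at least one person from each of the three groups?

With no constraint there are C(17,7) = 19448 possible selections.
Subtract selections that omit an entire group: no designers → C(10,7) = 120; no analysts → C(13,7) = 1716; no interns → C(11,7) = 330.
Add back selections omitting two groups (i.e. drawn from a single group): C(7,7) + C(4,7) + C(6,7) = 1.
By inclusion–exclusion: 19448 − 2166 + 1 = 17283.

17283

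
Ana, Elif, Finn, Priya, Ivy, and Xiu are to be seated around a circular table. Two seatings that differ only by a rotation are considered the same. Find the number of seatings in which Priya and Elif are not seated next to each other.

All circular seatings of 6 people number (5)! = 120.
Seatings with Priya beside Elif: treat them as a block with 2 internal orders, giving 2 × (4)! = 48.
Subtracting, 120 − 48 = 72.

72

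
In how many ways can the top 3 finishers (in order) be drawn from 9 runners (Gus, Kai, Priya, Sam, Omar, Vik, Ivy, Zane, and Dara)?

504

This is an ordered selection of 3 from 9: P(9,3).
That gives 9 × 8 × 7 = 504.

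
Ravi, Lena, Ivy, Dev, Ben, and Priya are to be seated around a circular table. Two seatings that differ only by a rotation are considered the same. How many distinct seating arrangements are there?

Seat Ravi anywhere (absorbing the rotational symmetry), then permute the other 5: (5)! = 120.

120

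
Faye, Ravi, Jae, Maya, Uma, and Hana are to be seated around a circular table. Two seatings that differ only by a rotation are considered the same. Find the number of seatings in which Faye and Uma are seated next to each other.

Glue Faye and Uma into a block (2 internal orders). Seating 5 units around a circle gives (4)! arrangements.
So 2 × (4)! = 2 × 24 = 48.

48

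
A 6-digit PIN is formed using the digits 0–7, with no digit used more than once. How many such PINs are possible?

With no repetition, fill the 6 digits in order: 8 choices, then 7, down to 3.
8 × 7 × 6 × 5 × 4 × 3 = 20160.

20160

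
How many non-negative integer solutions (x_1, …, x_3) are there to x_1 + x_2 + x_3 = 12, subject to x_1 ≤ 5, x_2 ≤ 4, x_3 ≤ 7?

By stars and bars, unrestricted non-negative solutions to x_1+…+x_3 = 12 number C(12+2,2) = 91.
Subtract solutions that violate a single cap (substitute x_i' = x_i − (cap_i+1)): x_1 ≥ 6 gives C(8,2) = 28; x_2 ≥ 5 gives C(9,2) = 36; x_3 ≥ 8 gives C(6,2) = 15. Together 79.
Add back pairs where two caps are both exceeded: 3 + 0 + 0 = 3.
By inclusion–exclusion the count is 91 − 79 + 3 = 15.

15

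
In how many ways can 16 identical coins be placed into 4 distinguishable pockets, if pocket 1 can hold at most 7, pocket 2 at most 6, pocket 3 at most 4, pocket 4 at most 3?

34

Ignoring the caps, the number of non-negative solutions to x_1+…+x_4 = 16 is C(19,3) = 969.
Subtract solutions that violate a single cap (substitute x_i' = x_i − (cap_i+1)): x_1 ≥ 8 gives C(11,3) = 165; x_2 ≥ 7 gives C(12,3) = 220; x_3 ≥ 5 gives C(14,3) = 364; x_4 ≥ 4 gives C(15,3) = 455. Together 1204.
Add back pairs where two caps are both exceeded: 4 + 20 + 35 + 35 + 56 + 120 = 270.
Subtract triples: 0 + 0 + 0 + 1 = 1.
By inclusion–exclusion the count is 969 − 1204 + 270 − 1 = 34.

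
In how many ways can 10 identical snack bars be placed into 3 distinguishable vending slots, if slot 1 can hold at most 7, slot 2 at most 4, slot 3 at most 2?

Ignoring the caps, the number of non-negative solutions to x_1+…+x_3 = 10 is C(12,2) = 66.
Subtract solutions that violate a single cap (substitute x_i' = x_i − (cap_i+1)): x_1 ≥ 8 gives C(4,2) = 6; x_2 ≥ 5 gives C(7,2) = 21; x_3 ≥ 3 gives C(9,2) = 36. Together 63.
Add back pairs where two caps are both exceeded: 0 + 0 + 6 = 6.
By inclusion–exclusion the count is 66 − 63 + 6 = 9.

9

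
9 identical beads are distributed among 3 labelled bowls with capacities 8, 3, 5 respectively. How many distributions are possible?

By stars and bars, unrestricted non-negative solutions to x_1+…+x_3 = 9 number C(9+2,2) = 55.
Subtract solutions that violate a single cap (substitute x_i' = x_i − (cap_i+1)): x_1 ≥ 9 gives C(2,2) = 1; x_2 ≥ 4 gives C(7,2) = 21; x_3 ≥ 6 gives C(5,2) = 10. Together 32.
No two caps can be exceeded simultaneously, so the pair terms are all 0.
By inclusion–exclusion the count is 55 − 32 + 0 = 23.

23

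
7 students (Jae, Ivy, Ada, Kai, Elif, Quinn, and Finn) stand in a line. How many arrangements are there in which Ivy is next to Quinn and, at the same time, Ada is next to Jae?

Treat {Ivy,Quinn} as one block (2 orders) and {Ada,Jae} as another (2 orders).
That leaves 5 units to arrange: 2 × 2 × 5! = 4 × 120 = 480.

480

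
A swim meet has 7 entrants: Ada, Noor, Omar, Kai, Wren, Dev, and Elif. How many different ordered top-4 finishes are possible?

840

This is an ordered selection of 4 from 7: P(7,4).
That gives 7 × 6 × 5 × 4 = 840.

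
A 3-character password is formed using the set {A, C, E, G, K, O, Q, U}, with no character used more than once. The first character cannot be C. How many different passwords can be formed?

294

The first character has 8−1 = 7 choices (anything except C).
The remaining 2 characters are filled from the other 7 symbols without repetition: 7 × 6 = 42.
Total: 7 × 42 = 294.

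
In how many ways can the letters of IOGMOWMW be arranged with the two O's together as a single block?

1260

Treat the 2 copies of O as a single block. The multiset to arrange is then {OO, G, I, M, M, W, W}, 7 items in all.
That gives (7)!/(2!·2!) = 1260 arrangements.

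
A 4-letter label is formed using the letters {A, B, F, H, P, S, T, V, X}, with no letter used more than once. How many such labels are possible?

This is a permutation of 4 out of 9: P(9,4) = 9!/5!.
9 × 8 × 7 × 6 = 3024.

3024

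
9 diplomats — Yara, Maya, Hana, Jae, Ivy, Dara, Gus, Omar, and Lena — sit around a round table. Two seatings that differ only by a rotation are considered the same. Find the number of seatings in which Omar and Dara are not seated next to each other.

30240

Without the restriction there are (8)! = 40320 seatings.
Those with Omar next to Dara: fuse the pair into one unit and seat 8 units around a circle — 2·(7)! = 10080.
Subtracting, 40320 − 10080 = 30240.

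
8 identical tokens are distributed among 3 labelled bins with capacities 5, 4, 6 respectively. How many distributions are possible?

Without the upper bounds there are C(10,2) = 45 ways to split 8 among 3 bins.
Subtract solutions that violate a single cap (substitute x_i' = x_i − (cap_i+1)): x_1 ≥ 6 gives C(4,2) = 6; x_2 ≥ 5 gives C(5,2) = 10; x_3 ≥ 7 gives C(3,2) = 3. Together 19.
No two caps can be exceeded simultaneously, so the pair terms are all 0.
By inclusion–exclusion the count is 45 − 19 + 0 = 26.

26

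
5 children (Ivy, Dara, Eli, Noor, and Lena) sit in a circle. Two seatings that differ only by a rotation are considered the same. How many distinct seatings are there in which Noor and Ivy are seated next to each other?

Glue Noor and Ivy into a block (2 internal orders). Seating 4 units around a circle gives (3)! arrangements.
So 2 × (3)! = 2 × 6 = 12.

12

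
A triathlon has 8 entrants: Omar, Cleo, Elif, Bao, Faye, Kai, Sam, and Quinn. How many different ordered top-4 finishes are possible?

There are 8 choices for 1st place, 7 for 2nd, and so on down to 5 for position 4.
That gives 8 × 7 × 6 × 5 = 1680.

1680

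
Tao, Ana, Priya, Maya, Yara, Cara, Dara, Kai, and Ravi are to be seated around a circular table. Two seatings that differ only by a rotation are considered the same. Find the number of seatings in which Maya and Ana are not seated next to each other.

Without the restriction there are (8)! = 40320 seatings.
Seatings with Maya beside Ana: treat them as a block with 2 internal orders, giving 2 × (7)! = 10080.
Subtracting, 40320 − 10080 = 30240.

30240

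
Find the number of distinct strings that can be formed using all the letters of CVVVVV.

The 6 letters of CVVVVV have repeats: V appearing 5 times.
So there are 6! / (5!) = 6 distinguishable arrangements.

6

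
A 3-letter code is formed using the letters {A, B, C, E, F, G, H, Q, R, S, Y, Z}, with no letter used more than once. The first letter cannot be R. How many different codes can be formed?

The first letter has 12−1 = 11 choices (anything except R).
The remaining 2 letters are filled from the other 11 symbols without repetition: 11 × 10 = 110.
Total: 11 × 110 = 1210.

1210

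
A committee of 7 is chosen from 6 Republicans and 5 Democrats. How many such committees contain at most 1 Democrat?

Split by how many Democrats are chosen (0 through 1).
Sum: C(5,0)·C(6,7) + C(5,1)·C(6,6) = 0 + 5 = 5.

5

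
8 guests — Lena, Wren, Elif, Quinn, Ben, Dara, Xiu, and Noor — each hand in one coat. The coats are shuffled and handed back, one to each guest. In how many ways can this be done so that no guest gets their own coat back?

14833

Count assignments avoiding every fixed point. For any j of the 8 guests fixed to their own coat, the other 8−j can be arranged in (8−j)! ways.
By inclusion–exclusion this is Σ_{j=0}^{8} (−1)^j C(8,j)·(8−j)!.
Computing: 40320 − 40320 + 20160 − 6720 + 1680 − 336 + 56 − 8 + 1 = 14833.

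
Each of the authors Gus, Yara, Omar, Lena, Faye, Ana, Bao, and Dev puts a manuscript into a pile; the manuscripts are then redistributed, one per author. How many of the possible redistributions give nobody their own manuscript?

Count assignments avoiding every fixed point. For any j of the 8 authors fixed to their own manuscript, the other 8−j can be arranged in (8−j)! ways.
By inclusion–exclusion this is Σ_{j=0}^{8} (−1)^j C(8,j)·(8−j)!.
Computing: 40320 − 40320 + 20160 − 6720 + 1680 − 336 + 56 − 8 + 1 = 14833.

14833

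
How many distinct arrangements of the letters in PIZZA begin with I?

With the first slot taken by I, it remains to arrange the other 4 letters (PZZA).
Those 4 letters have Z appearing twice, giving (4)!/(2!) = 12.

12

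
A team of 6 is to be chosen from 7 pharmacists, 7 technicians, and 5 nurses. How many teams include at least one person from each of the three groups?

22295

With no constraint there are C(19,6) = 27132 possible selections.
Subtract selections that omit an entire group: no pharmacists → C(12,6) = 924; no technicians → C(12,6) = 924; no nurses → C(14,6) = 3003.
Add back selections omitting two groups (i.e. drawn from a single group): C(7,6) + C(7,6) + C(5,6) = 14.
By inclusion–exclusion: 27132 − 4851 + 14 = 22295.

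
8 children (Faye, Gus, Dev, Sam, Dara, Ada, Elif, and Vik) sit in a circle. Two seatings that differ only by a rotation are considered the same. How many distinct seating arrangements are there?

Around a circle, 8 distinct people have 8!/8 = (7)! = 5040 rotationally distinct seatings.

5040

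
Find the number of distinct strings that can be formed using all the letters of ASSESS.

30

The 6 letters of ASSESS have repeats: S appearing 4 times.
The number of distinct arrangements is 6!/(4!) = 720/24 = 30.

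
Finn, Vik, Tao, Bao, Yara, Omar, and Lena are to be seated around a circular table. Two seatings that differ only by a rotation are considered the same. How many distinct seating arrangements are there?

720

Seat Finn anywhere (absorbing the rotational symmetry), then permute the other 6: (6)! = 720.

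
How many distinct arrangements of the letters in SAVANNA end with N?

With the last slot taken by N, it remains to arrange the other 6 letters (SAVANA).
Those 6 letters have A appearing 3 times, giving (6)!/(3!) = 120.

120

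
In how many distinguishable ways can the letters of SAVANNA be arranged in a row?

420

SAVANNA has 7 letters with A appearing 3 times and N appearing twice.
So there are 7! / (3!·2!) = 420 distinguishable arrangements.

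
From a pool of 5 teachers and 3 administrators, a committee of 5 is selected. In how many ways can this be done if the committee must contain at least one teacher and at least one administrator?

55

Unrestricted: C(8,5) = 56 ways to pick any 5 of the 8.
Selections missing a whole group: no teachers → C(3,5) = 0; no administrators → C(5,5) = 1.
Both groups omitted at once is impossible, so 56 − 1 = 55.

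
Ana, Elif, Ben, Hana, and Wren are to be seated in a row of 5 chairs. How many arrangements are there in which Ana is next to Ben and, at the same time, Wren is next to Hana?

Treat {Ana,Ben} as one block (2 orders) and {Wren,Hana} as another (2 orders).
That leaves 3 units to arrange: 2 × 2 × 3! = 4 × 6 = 24.

24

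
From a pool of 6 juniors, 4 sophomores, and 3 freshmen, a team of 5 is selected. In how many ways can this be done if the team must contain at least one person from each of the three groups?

894

Total 5-person selections from all 13: C(13,5) = 1287.
Subtract selections that omit an entire group: no juniors → C(7,5) = 21; no sophomores → C(9,5) = 126; no freshmen → C(10,5) = 252.
Add back selections omitting two groups (i.e. drawn from a single group): C(6,5) + C(4,5) + C(3,5) = 6.
By inclusion–exclusion: 1287 − 399 + 6 = 894.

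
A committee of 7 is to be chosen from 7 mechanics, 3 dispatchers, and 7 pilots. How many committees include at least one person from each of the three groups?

Total 7-person selections from all 17: C(17,7) = 19448.
Selections missing a whole group: no mechanics → C(10,7) = 120; no dispatchers → C(14,7) = 3432; no pilots → C(10,7) = 120.
Add back selections omitting two groups (i.e. drawn from a single group): C(7,7) + C(3,7) + C(7,7) = 2.
By inclusion–exclusion: 19448 − 3672 + 2 = 15778.

15778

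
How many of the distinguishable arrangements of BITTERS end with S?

360

Fix S in the last position and arrange the remaining 6 letters.
Those 6 letters have T appearing twice, giving (6)!/(2!) = 360.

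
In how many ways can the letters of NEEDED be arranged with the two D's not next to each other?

40

There are 6!/(3!·2!) = 60 arrangements of NEEDED in total.
If the two D's are adjacent, glue them into one block, leaving 5 items to arrange: (5)!/(3!) = 20 ways.
Hence 60 − 20 = 40.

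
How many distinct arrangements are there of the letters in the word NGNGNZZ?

210

Letter multiplicities in NGNGNZZ: G×2, N×3, Z×2.
So there are 7! / (3!·2!·2!) = 210 distinguishable arrangements.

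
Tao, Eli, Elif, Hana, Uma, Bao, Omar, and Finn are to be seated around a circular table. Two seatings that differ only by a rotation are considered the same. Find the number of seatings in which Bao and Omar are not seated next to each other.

3600

All circular seatings of 8 people number (7)! = 5040.
Seatings with Bao beside Omar: treat them as a block with 2 internal orders, giving 2 × (6)! = 1440.
Subtracting, 5040 − 1440 = 3600.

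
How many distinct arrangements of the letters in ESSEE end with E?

Fix E in the last position and arrange the remaining 4 letters.
Those 4 letters have E appearing twice and S appearing twice, giving (4)!/(2!·2!) = 6.

6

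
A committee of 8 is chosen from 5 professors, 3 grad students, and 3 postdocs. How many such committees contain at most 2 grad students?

Split by how many grad students are chosen (0 through 2).
Sum: C(3,0)·C(8,8) + C(3,1)·C(8,7) + C(3,2)·C(8,6) = 1 + 24 + 84 = 109.

109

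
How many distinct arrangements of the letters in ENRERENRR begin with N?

Fix N in the first position and arrange the remaining 8 letters.
Those 8 letters have E appearing 3 times and R appearing 4 times, giving (8)!/(4!·3!) = 280.

280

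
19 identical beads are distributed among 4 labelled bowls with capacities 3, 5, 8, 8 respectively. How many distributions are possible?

52

By stars and bars, unrestricted non-negative solutions to x_1+…+x_4 = 19 number C(19+3,3) = 1540.
Subtract solutions that violate a single cap (substitute x_i' = x_i − (cap_i+1)): x_1 ≥ 4 gives C(18,3) = 816; x_2 ≥ 6 gives C(16,3) = 560; x_3 ≥ 9 gives C(13,3) = 286; x_4 ≥ 9 gives C(13,3) = 286. Together 1948.
Add back pairs where two caps are both exceeded: 220 + 84 + 84 + 35 + 35 + 4 = 462.
Subtract triples: 1 + 1 + 0 + 0 = 2.
By inclusion–exclusion the count is 1540 − 1948 + 462 − 2 = 52.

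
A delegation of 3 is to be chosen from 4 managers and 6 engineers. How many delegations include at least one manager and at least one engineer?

Total 3-person selections from all 10: C(10,3) = 120.
Subtract selections that omit an entire group: no managers → C(6,3) = 20; no engineers → C(4,3) = 4.
Both groups omitted at once is impossible, so 120 − 24 = 96.

96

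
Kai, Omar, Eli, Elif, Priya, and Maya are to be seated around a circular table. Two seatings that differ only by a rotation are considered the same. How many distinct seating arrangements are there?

120

Seat Kai anywhere (absorbing the rotational symmetry), then permute the other 5: (5)! = 120.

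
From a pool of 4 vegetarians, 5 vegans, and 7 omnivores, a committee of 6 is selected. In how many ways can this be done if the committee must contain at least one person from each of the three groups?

Total 6-person selections from all 16: C(16,6) = 8008.
Subtract selections that omit an entire group: no vegetarians → C(12,6) = 924; no vegans → C(11,6) = 462; no omnivores → C(9,6) = 84.
Add back selections omitting two groups (i.e. drawn from a single group): C(4,6) + C(5,6) + C(7,6) = 7.
By inclusion–exclusion: 8008 − 1470 + 7 = 6545.

6545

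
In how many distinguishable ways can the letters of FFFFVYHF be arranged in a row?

Letter multiplicities in FFFFVYHF: F×5, H×1, V×1, Y×1.
So there are 8! / (5!) = 336 distinguishable arrangements.

336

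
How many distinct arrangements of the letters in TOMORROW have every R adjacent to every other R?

Treat the 2 copies of R as a single block. The multiset to arrange is then {RR, M, O, O, O, T, W}, 7 items in all.
That gives (7)!/(3!) = 840 arrangements.

840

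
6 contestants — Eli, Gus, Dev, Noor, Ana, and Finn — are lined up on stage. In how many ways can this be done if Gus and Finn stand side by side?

Glue Gus and Finn into one block (2 internal orders), leaving 5 units to arrange in a row.
That gives 2 × 5! = 2 × 120 = 240.

240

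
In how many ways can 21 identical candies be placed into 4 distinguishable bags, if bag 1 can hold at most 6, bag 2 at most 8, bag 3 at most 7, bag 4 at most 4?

35

Without the upper bounds there are C(24,3) = 2024 ways to split 21 among 4 bags.
Subtract solutions that violate a single cap (substitute x_i' = x_i − (cap_i+1)): x_1 ≥ 7 gives C(17,3) = 680; x_2 ≥ 9 gives C(15,3) = 455; x_3 ≥ 8 gives C(16,3) = 560; x_4 ≥ 5 gives C(19,3) = 969. Together 2664.
Add back pairs where two caps are both exceeded: 56 + 84 + 220 + 35 + 120 + 165 = 680.
Subtract triples: 0 + 1 + 4 + 0 = 5.
By inclusion–exclusion the count is 2024 − 2664 + 680 − 5 = 35.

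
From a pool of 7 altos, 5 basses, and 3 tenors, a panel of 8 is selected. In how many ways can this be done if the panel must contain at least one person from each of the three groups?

Total 8-person selections from all 15: C(15,8) = 6435.
Selections missing a whole group: no altos → C(8,8) = 1; no basses → C(10,8) = 45; no tenors → C(12,8) = 495.
Add back selections omitting two groups (i.e. drawn from a single group): C(7,8) + C(5,8) + C(3,8) = 0.
By inclusion–exclusion: 6435 − 541 + 0 = 5894.

5894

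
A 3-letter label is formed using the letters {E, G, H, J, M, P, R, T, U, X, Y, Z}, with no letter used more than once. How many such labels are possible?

1320

Choose and order 3 of the 12 symbols: the first letter has 12 options, the next 11, then 10.
12 × 11 × 10 = 1320.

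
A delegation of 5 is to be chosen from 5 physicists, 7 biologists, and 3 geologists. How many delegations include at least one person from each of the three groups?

With no constraint there are C(15,5) = 3003 possible selections.
Subtract selections that omit an entire group: no physicists → C(10,5) = 252; no biologists → C(8,5) = 56; no geologists → C(12,5) = 792.
Add back selections omitting two groups (i.e. drawn from a single group): C(5,5) + C(7,5) + C(3,5) = 22.
By inclusion–exclusion: 3003 − 1100 + 22 = 1925.

1925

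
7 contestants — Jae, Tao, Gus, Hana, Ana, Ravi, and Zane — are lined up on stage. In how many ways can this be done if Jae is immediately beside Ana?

Glue Jae and Ana into one block (2 internal orders), leaving 6 units to arrange in a row.
So the count is 2·(6)! = 1440.

1440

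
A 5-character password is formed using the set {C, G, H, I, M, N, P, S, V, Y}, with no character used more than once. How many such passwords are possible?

30240

Choose and order 5 of the 10 symbols: the first character has 10 options, the next 9, and so on down to 6.
10 × 9 × 8 × 7 × 6 = 30240.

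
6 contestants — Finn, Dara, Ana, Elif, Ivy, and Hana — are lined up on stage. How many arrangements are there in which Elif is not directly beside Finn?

480

There are 6! = 720 arrangements in all. If Elif and Finn are adjacent, merging them into one block gives 2·(5)! = 240 arrangements.
So 720 − 240 = 480 arrangements keep them apart.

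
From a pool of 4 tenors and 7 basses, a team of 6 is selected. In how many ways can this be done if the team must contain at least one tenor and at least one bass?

455

Total 6-person selections from all 11: C(11,6) = 462.
Selections missing a whole group: no tenors → C(7,6) = 7; no basses → C(4,6) = 0.
Both groups omitted at once is impossible, so 462 − 7 = 455.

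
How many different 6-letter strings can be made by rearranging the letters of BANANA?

The 6 letters of BANANA have repeats: A appearing 3 times and N appearing twice.
So there are 6! / (3!·2!) = 60 distinguishable arrangements.

60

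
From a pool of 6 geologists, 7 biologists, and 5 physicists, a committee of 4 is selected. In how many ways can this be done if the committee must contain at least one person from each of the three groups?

1575

Total 4-person selections from all 18: C(18,4) = 3060.
Selections missing a whole group: no geologists → C(12,4) = 495; no biologists → C(11,4) = 330; no physicists → C(13,4) = 715.
Add back selections omitting two groups (i.e. drawn from a single group): C(6,4) + C(7,4) + C(5,4) = 55.
By inclusion–exclusion: 3060 − 1540 + 55 = 1575.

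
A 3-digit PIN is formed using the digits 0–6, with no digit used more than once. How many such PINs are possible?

210

This is a permutation of 3 out of 7: P(7,3) = 7!/4!.
That product is 7 × 6 × 5 = 210.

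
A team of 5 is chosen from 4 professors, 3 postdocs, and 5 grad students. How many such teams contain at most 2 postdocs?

Split by how many postdocs are chosen (0 through 2).
Sum: C(3,0)·C(9,5) + C(3,1)·C(9,4) + C(3,2)·C(9,3) = 126 + 378 + 252 = 756.

756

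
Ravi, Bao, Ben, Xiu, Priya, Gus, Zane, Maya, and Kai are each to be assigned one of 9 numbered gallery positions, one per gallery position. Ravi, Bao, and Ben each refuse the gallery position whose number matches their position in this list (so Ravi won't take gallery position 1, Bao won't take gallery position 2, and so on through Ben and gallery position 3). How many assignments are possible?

Let Aᵢ (for i ∈ {1, 2, 3}) be the placements that put person i in their forbidden gallery position. Any j of these fix j positions, leaving (9−j)! ways to fill the rest, and there are C(3,j) ways to pick which j.
By inclusion–exclusion, the number of valid placements is Σ_{j=0}^{3} (−1)^j C(3,j)·(9−j)!.
Computing: 362880 − 120960 + 15120 − 720 = 256320.

256320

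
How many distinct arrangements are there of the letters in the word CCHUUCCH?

Letter multiplicities in CCHUUCCH: C×4, H×2, U×2.
So there are 8! / (4!·2!·2!) = 420 distinguishable arrangements.

420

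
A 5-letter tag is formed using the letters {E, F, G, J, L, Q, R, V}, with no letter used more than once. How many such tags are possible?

6720

With no repetition, fill the 5 letters in order: 8 choices, then 7, down to 4.
That product is 8 × 7 × 6 × 5 × 4 = 6720.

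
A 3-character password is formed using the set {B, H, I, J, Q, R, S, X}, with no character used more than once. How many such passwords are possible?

This is a permutation of 3 out of 8: P(8,3) = 8!/5!.
8 × 7 × 6 = 336.

336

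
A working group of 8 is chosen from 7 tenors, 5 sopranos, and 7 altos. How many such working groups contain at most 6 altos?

75570

Split by how many altos are chosen (0 through 6).
Sum: C(7,0)·C(12,8) + C(7,1)·C(12,7) + C(7,2)·C(12,6) + C(7,3)·C(12,5) + C(7,4)·C(12,4) + C(7,5)·C(12,3) + C(7,6)·C(12,2) = 495 + 5544 + 19404 + 27720 + 17325 + 4620 + 462 = 75570.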